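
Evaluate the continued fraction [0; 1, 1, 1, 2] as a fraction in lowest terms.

5/8

Fold from the inside: start with 2/1.
  1 + 1/2 = 3/2
  1 + 2/3 = 5/3
  1 + 3/5 = 8/5
  0 + 5/8 = 5/8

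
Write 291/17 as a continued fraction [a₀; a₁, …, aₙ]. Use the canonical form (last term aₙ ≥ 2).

[17; 8, 2]

291 = 17·17 + 2
17 = 8·2 + 1
2 = 2·1 + 0  (stop)
So 291/17 = [17; 8, 2].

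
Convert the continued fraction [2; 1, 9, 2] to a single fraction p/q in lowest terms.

Fold from the inside: start with 2/1.
  9 + 1/2 = 19/2
  1 + 2/19 = 21/19
  2 + 19/21 = 61/21

61/21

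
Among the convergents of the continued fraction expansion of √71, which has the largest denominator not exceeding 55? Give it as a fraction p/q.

455/54

√71 = [8; 2, 2, 1, 7, 1, 2, 2, 16, …] (period length 8).
Convergents:
  p_0/q_0 = 8/1
  p_1/q_1 = 17/2
  p_2/q_2 = 42/5
  p_3/q_3 = 59/7
  p_4/q_4 = 455/54
  p_5/q_5 = 514/61
q_4 = 54 ≤ 55 < 61 = q_5, so the answer is 455/54.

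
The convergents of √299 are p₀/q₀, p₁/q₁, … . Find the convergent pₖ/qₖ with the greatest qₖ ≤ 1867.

14231/823

√299 = [17; 3, 2, 3, 34, …] (period length 4).
Convergents:
  p_0/q_0 = 17/1
  p_1/q_1 = 52/3
  p_2/q_2 = 121/7
  p_3/q_3 = 415/24
  p_4/q_4 = 14231/823
  p_5/q_5 = 43108/2493
q_4 = 823 ≤ 1867 < 2493 = q_5, so the answer is 14231/823.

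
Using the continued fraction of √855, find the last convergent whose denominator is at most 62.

731/25

√855 = [29; 4, 6, 4, 58, …] (period length 4).
Convergents:
  p_0/q_0 = 29/1
  p_1/q_1 = 117/4
  p_2/q_2 = 731/25
  p_3/q_3 = 3041/104
q_2 = 25 ≤ 62 < 104 = q_3, so the answer is 731/25.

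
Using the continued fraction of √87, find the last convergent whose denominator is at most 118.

513/55

√87 = [9; 3, 18, …] (period length 2).
Convergents:
  p_0/q_0 = 9/1
  p_1/q_1 = 28/3
  p_2/q_2 = 513/55
  p_3/q_3 = 1567/168
q_2 = 55 ≤ 118 < 168 = q_3, so the answer is 513/55.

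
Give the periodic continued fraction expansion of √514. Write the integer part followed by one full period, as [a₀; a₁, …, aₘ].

a₀ = ⌊√514⌋ = 22.

[22; 1, 2, 22, 2, 1, 44]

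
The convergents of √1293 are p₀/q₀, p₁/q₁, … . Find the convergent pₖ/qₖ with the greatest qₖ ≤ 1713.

61237/1703

√1293 = [35; 1, 22, 1, 70, …] (period length 4).
Convergents:
  p_0/q_0 = 35/1
  p_1/q_1 = 36/1
  p_2/q_2 = 827/23
  p_3/q_3 = 863/24
  p_4/q_4 = 61237/1703
  p_5/q_5 = 62100/1727
q_4 = 1703 ≤ 1713 < 1727 = q_5, so the answer is 61237/1703.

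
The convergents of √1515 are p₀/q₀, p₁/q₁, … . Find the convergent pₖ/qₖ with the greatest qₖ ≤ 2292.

√1515 = [38; 1, 11, 1, 76, …] (period length 4).
Convergents:
  p_0/q_0 = 38/1
  p_1/q_1 = 39/1
  p_2/q_2 = 467/12
  p_3/q_3 = 506/13
  p_4/q_4 = 38923/1000
  p_5/q_5 = 39429/1013
  p_6/q_6 = 472642/12143
q_5 = 1013 ≤ 2292 < 12143 = q_6, so the answer is 39429/1013.

39429/1013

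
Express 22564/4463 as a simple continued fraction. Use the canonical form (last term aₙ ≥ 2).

22564 = 5·4463 + 249
4463 = 17·249 + 230
249 = 1·230 + 19
230 = 12·19 + 2
19 = 9·2 + 1
2 = 2·1 + 0  (stop)
So 22564/4463 = [5; 17, 1, 12, 9, 2].

[5; 17, 1, 12, 9, 2]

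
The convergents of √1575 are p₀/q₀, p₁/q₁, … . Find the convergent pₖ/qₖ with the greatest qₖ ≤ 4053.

159261/4013

√1575 = [39; 1, 2, 5, 2, 1, 78, …] (period length 6).
Convergents:
  p_0/q_0 = 39/1
  p_1/q_1 = 40/1
  p_2/q_2 = 119/3
  p_3/q_3 = 635/16
  p_4/q_4 = 1389/35
  p_5/q_5 = 2024/51
  p_6/q_6 = 159261/4013
  p_7/q_7 = 161285/4064
q_6 = 4013 ≤ 4053 < 4064 = q_7, so the answer is 159261/4013.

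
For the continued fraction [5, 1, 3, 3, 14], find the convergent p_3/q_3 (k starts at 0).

Using pₖ = aₖpₖ₋₁ + pₖ₋₂, qₖ = aₖqₖ₋₁ + qₖ₋₂ (with p₋₁=1, p₋₂=0, q₋₁=0, q₋₂=1):
  k=0: a=5, p=5, q=1
  k=1: a=1, p=6, q=1
  k=2: a=3, p=23, q=4
  k=3: a=3, p=75, q=13

75/13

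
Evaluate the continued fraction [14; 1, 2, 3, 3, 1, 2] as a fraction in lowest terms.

Fold from the inside: start with 2/1.
  1 + 1/2 = 3/2
  3 + 2/3 = 11/3
  3 + 3/11 = 36/11
  2 + 11/36 = 83/36
  1 + 36/83 = 119/83
  14 + 83/119 = 1749/119

1749/119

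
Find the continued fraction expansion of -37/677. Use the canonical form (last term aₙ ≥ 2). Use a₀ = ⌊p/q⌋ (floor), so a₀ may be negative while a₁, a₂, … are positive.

[-1; 1, 17, 3, 2, 1, 3]

-37 = -1·677 + 640
677 = 1·640 + 37
640 = 17·37 + 11
37 = 3·11 + 4
11 = 2·4 + 3
4 = 1·3 + 1
3 = 3·1 + 0  (stop)
So -37/677 = [-1; 1, 17, 3, 2, 1, 3].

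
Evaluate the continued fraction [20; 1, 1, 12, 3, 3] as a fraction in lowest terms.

Fold from the inside: start with 3/1.
  3 + 1/3 = 10/3
  12 + 3/10 = 123/10
  1 + 10/123 = 133/123
  1 + 123/133 = 256/133
  20 + 133/256 = 5253/256

5253/256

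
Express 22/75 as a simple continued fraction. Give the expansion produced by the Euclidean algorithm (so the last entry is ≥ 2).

[0; 3, 2, 2, 4]

22 = 0×75 + 22
75 = 3×22 + 9
22 = 2×9 + 4
9 = 2×4 + 1
4 = 4×1 + 0  (stop)
So 22/75 = [0; 3, 2, 2, 4].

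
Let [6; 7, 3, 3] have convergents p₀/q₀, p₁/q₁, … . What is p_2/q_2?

Using pₖ = aₖpₖ₋₁ + pₖ₋₂, qₖ = aₖqₖ₋₁ + qₖ₋₂ (with p₋₁=1, p₋₂=0, q₋₁=0, q₋₂=1):
  k=0: a=6, p=6, q=1
  k=1: a=7, p=43, q=7
  k=2: a=3, p=135, q=22

135/22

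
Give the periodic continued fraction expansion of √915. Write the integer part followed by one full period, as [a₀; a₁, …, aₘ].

a₀ = ⌊√915⌋ = 30.
With m₀=0, d₀=1 and mₖ₊₁ = dₖaₖ − mₖ, dₖ₊₁ = (n − mₖ₊₁²)/dₖ, aₖ₊₁ = ⌊(a₀+mₖ₊₁)/dₖ₊₁⌋:
  k=1: m=30, d=15, a=4
  k=2: m=30, d=1, a=60
d=1 and a=2a₀=60 at k=2, so the next step gives (m, d) = (30, 15) again — its k=1 value — and the period has length 2.

[30; 4, 60]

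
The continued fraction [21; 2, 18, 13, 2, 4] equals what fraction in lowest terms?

96582/4495

Fold from the inside: start with 4/1.
  2 + 1/4 = 9/4
  13 + 4/9 = 121/9
  18 + 9/121 = 2187/121
  2 + 121/2187 = 4495/2187
  21 + 2187/4495 = 96582/4495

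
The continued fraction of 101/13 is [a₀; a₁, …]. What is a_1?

1

101 = 7·13 + 10   →  a_0 = 7
13 = 1·10 + 3   →  a_1 = 1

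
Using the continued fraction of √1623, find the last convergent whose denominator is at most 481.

15188/377

√1623 = [40; 3, 2, 26, 2, 3, 80, …] (period length 6).
Convergents:
  p_0/q_0 = 40/1
  p_1/q_1 = 121/3
  p_2/q_2 = 282/7
  p_3/q_3 = 7453/185
  p_4/q_4 = 15188/377
  p_5/q_5 = 53017/1316
q_4 = 377 ≤ 481 < 1316 = q_5, so the answer is 15188/377.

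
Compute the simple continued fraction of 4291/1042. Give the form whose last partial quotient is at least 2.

[4; 8, 2, 8, 3, 2]

4291 = 4*1042 + 123
1042 = 8*123 + 58
123 = 2*58 + 7
58 = 8*7 + 2
7 = 3*2 + 1
2 = 2*1 + 0  (stop)
So 4291/1042 = [4; 8, 2, 8, 3, 2].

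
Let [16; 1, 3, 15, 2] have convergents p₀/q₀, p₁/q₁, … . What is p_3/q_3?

1022/61

Using pₖ = aₖpₖ₋₁ + pₖ₋₂, qₖ = aₖqₖ₋₁ + qₖ₋₂ (with p₋₁=1, p₋₂=0, q₋₁=0, q₋₂=1):
  k=0: a=16, p=16, q=1
  k=1: a=1, p=17, q=1
  k=2: a=3, p=67, q=4
  k=3: a=15, p=1022, q=61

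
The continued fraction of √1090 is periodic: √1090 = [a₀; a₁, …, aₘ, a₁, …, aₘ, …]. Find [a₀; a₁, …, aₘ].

[33; 66]

a₀ = ⌊√1090⌋ = 33.
With m₀=0, d₀=1 and mₖ₊₁ = dₖaₖ − mₖ, dₖ₊₁ = (n − mₖ₊₁²)/dₖ, aₖ₊₁ = ⌊(a₀+mₖ₊₁)/dₖ₊₁⌋:
  k=1: m=33, d=1, a=66
d=1 and a=2a₀=66 at k=1, so the next step gives (m, d) = (33, 1) again — its k=1 value — and the period has length 1.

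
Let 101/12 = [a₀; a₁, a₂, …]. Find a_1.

101 = 8·12 + 5   →  a_0 = 8
12 = 2·5 + 2   →  a_1 = 2

2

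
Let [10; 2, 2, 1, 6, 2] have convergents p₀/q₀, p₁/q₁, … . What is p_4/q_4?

490/47

Using pₖ = aₖpₖ₋₁ + pₖ₋₂, qₖ = aₖqₖ₋₁ + qₖ₋₂ (with p₋₁=1, p₋₂=0, q₋₁=0, q₋₂=1):
  k=0: a=10, p=10, q=1
  k=1: a=2, p=21, q=2
  k=2: a=2, p=52, q=5
  k=3: a=1, p=73, q=7
  k=4: a=6, p=490, q=47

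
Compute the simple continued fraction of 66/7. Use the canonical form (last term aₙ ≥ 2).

[9; 2, 3]

66 = 9×7 + 3
7 = 2×3 + 1
3 = 3×1 + 0  (stop)
So 66/7 = [9; 2, 3].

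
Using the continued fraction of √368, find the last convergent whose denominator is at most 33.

√368 = [19; 5, 2, 5, 38, …] (period length 4).
Convergents:
  p_0/q_0 = 19/1
  p_1/q_1 = 96/5
  p_2/q_2 = 211/11
  p_3/q_3 = 1151/60
q_2 = 11 ≤ 33 < 60 = q_3, so the answer is 211/11.

211/11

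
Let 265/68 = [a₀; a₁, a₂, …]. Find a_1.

265 = 3·68 + 61   →  a_0 = 3
68 = 1·61 + 7   →  a_1 = 1

1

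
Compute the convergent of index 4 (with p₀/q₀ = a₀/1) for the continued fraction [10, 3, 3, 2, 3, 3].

814/79

Using pₖ = aₖpₖ₋₁ + pₖ₋₂, qₖ = aₖqₖ₋₁ + qₖ₋₂ (with p₋₁=1, p₋₂=0, q₋₁=0, q₋₂=1):
  k=0: a=10, p=10, q=1
  k=1: a=3, p=31, q=3
  k=2: a=3, p=103, q=10
  k=3: a=2, p=237, q=23
  k=4: a=3, p=814, q=79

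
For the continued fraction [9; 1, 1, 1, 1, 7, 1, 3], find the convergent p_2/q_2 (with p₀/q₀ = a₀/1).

19/2

Using pₖ = aₖpₖ₋₁ + pₖ₋₂, qₖ = aₖqₖ₋₁ + qₖ₋₂ (with p₋₁=1, p₋₂=0, q₋₁=0, q₋₂=1):
  k=0: a=9, p=9, q=1
  k=1: a=1, p=10, q=1
  k=2: a=1, p=19, q=2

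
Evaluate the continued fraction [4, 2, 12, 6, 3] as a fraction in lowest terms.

2155/481

Using pₖ = aₖpₖ₋₁ + pₖ₋₂ and qₖ = aₖqₖ₋₁ + qₖ₋₂:
  k=0: a=4, p=4, q=1
  k=1: a=2, p=9, q=2
  k=2: a=12, p=112, q=25
  k=3: a=6, p=681, q=152
  k=4: a=3, p=2155, q=481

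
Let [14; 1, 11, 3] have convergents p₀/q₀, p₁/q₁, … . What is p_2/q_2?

Using pₖ = aₖpₖ₋₁ + pₖ₋₂, qₖ = aₖqₖ₋₁ + qₖ₋₂ (with p₋₁=1, p₋₂=0, q₋₁=0, q₋₂=1):
  k=0: a=14, p=14, q=1
  k=1: a=1, p=15, q=1
  k=2: a=11, p=179, q=12

179/12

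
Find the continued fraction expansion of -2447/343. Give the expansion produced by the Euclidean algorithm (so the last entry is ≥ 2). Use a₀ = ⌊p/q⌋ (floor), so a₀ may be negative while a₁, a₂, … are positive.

[-8; 1, 6, 2, 5, 4]

-2447 = -8·343 + 297
343 = 1·297 + 46
297 = 6·46 + 21
46 = 2·21 + 4
21 = 5·4 + 1
4 = 4·1 + 0  (stop)
So -2447/343 = [-8; 1, 6, 2, 5, 4].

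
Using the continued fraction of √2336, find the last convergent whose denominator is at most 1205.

42049/870

√2336 = [48; 3, 96, …] (period length 2).
Convergents:
  p_0/q_0 = 48/1
  p_1/q_1 = 145/3
  p_2/q_2 = 13968/289
  p_3/q_3 = 42049/870
  p_4/q_4 = 4050672/83809
q_3 = 870 ≤ 1205 < 83809 = q_4, so the answer is 42049/870.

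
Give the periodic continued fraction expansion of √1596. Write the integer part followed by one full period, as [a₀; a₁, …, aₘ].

a₀ = ⌊√1596⌋ = 39.
With m₀=0, d₀=1 and mₖ₊₁ = dₖaₖ − mₖ, dₖ₊₁ = (n − mₖ₊₁²)/dₖ, aₖ₊₁ = ⌊(a₀+mₖ₊₁)/dₖ₊₁⌋:
  k=1: m=39, d=75, a=1
  k=2: m=36, d=4, a=18
  k=3: m=36, d=75, a=1
  k=4: m=39, d=1, a=78
d=1 and a=2a₀=78 at k=4, so the next step gives (m, d) = (39, 75) again — its k=1 value — and the period has length 4.

[39; 1, 18, 1, 78]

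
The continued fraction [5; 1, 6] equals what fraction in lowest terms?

Using pₖ = aₖpₖ₋₁ + pₖ₋₂ and qₖ = aₖqₖ₋₁ + qₖ₋₂:
  k=0: a=5, p=5, q=1
  k=1: a=1, p=6, q=1
  k=2: a=6, p=41, q=7

41/7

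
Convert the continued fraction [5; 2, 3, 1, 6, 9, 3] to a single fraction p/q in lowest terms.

Using pₖ = aₖpₖ₋₁ + pₖ₋₂ and qₖ = aₖqₖ₋₁ + qₖ₋₂:
  k=0: a=5, p=5, q=1
  k=1: a=2, p=11, q=2
  k=2: a=3, p=38, q=7
  k=3: a=1, p=49, q=9
  k=4: a=6, p=332, q=61
  k=5: a=9, p=3037, q=558
  k=6: a=3, p=9443, q=1735

9443/1735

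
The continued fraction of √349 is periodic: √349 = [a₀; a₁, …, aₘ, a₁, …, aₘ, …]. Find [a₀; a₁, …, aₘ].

[18; 1, 2, 7, 7, 2, 1, 36]

a₀ = ⌊√349⌋ = 18.
With m₀=0, d₀=1 and mₖ₊₁ = dₖaₖ − mₖ, dₖ₊₁ = (n − mₖ₊₁²)/dₖ, aₖ₊₁ = ⌊(a₀+mₖ₊₁)/dₖ₊₁⌋:
  k=1: m=18, d=25, a=1
  k=2: m=7, d=12, a=2
  k=3: m=17, d=5, a=7
  k=4: m=18, d=5, a=7
  k=5: m=17, d=12, a=2
  k=6: m=7, d=25, a=1
  k=7: m=18, d=1, a=36
d=1 and a=2a₀=36 at k=7, so the next step gives (m, d) = (18, 25) again — its k=1 value — and the period has length 7.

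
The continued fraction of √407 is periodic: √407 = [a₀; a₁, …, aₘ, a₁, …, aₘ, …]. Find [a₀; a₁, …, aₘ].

[20; 5, 1, 2, 1, 5, 40]

a₀ = ⌊√407⌋ = 20.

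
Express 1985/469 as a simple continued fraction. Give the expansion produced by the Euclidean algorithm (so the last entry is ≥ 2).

[4; 4, 3, 3, 3, 3]

1985 = 4×469 + 109
469 = 4×109 + 33
109 = 3×33 + 10
33 = 3×10 + 3
10 = 3×3 + 1
3 = 3×1 + 0  (stop)
So 1985/469 = [4; 4, 3, 3, 3, 3].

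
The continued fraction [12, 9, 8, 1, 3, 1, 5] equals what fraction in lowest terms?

Fold from the inside: start with 5/1.
  1 + 1/5 = 6/5
  3 + 5/6 = 23/6
  1 + 6/23 = 29/23
  8 + 23/29 = 255/29
  9 + 29/255 = 2324/255
  12 + 255/2324 = 28143/2324

28143/2324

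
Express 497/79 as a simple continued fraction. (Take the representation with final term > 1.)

[6; 3, 2, 3, 3]

497 = 6*79 + 23
79 = 3*23 + 10
23 = 2*10 + 3
10 = 3*3 + 1
3 = 3*1 + 0  (stop)
So 497/79 = [6; 3, 2, 3, 3].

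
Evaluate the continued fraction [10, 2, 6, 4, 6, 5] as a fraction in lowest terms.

18195/1739

Using pₖ = aₖpₖ₋₁ + pₖ₋₂ and qₖ = aₖqₖ₋₁ + qₖ₋₂:
  k=0: a=10, p=10, q=1
  k=1: a=2, p=21, q=2
  k=2: a=6, p=136, q=13
  k=3: a=4, p=565, q=54
  k=4: a=6, p=3526, q=337
  k=5: a=5, p=18195, q=1739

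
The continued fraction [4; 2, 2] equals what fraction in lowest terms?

Using pₖ = aₖpₖ₋₁ + pₖ₋₂ and qₖ = aₖqₖ₋₁ + qₖ₋₂:
  k=0: a=4, p=4, q=1
  k=1: a=2, p=9, q=2
  k=2: a=2, p=22, q=5

22/5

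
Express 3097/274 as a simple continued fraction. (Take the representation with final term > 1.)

[11; 3, 3, 3, 8]

3097 = 11×274 + 83
274 = 3×83 + 25
83 = 3×25 + 8
25 = 3×8 + 1
8 = 8×1 + 0  (stop)
So 3097/274 = [11; 3, 3, 3, 8].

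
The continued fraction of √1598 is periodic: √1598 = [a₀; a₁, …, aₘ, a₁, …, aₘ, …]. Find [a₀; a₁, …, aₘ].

[39; 1, 38, 1, 78]

a₀ = ⌊√1598⌋ = 39.
With m₀=0, d₀=1 and mₖ₊₁ = dₖaₖ − mₖ, dₖ₊₁ = (n − mₖ₊₁²)/dₖ, aₖ₊₁ = ⌊(a₀+mₖ₊₁)/dₖ₊₁⌋:
  k=1: m=39, d=77, a=1
  k=2: m=38, d=2, a=38
  k=3: m=38, d=77, a=1
  k=4: m=39, d=1, a=78
d=1 and a=2a₀=78 at k=4, so the next step gives (m, d) = (39, 77) again — its k=1 value — and the period has length 4.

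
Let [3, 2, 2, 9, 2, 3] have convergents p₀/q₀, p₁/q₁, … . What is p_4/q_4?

Using pₖ = aₖpₖ₋₁ + pₖ₋₂, qₖ = aₖqₖ₋₁ + qₖ₋₂ (with p₋₁=1, p₋₂=0, q₋₁=0, q₋₂=1):
  k=0: a=3, p=3, q=1
  k=1: a=2, p=7, q=2
  k=2: a=2, p=17, q=5
  k=3: a=9, p=160, q=47
  k=4: a=2, p=337, q=99

337/99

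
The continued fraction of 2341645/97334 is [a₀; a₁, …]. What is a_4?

3

2341645 = 24·97334 + 5629   →  a_0 = 24
97334 = 17·5629 + 1641   →  a_1 = 17
5629 = 3·1641 + 706   →  a_2 = 3
1641 = 2·706 + 229   →  a_3 = 2
706 = 3·229 + 19   →  a_4 = 3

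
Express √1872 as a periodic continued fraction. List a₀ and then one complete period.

a₀ = ⌊√1872⌋ = 43.
With m₀=0, d₀=1 and mₖ₊₁ = dₖaₖ − mₖ, dₖ₊₁ = (n − mₖ₊₁²)/dₖ, aₖ₊₁ = ⌊(a₀+mₖ₊₁)/dₖ₊₁⌋:
  k=1: m=43, d=23, a=3
  k=2: m=26, d=52, a=1
  k=3: m=26, d=23, a=3
  k=4: m=43, d=1, a=86
d=1 and a=2a₀=86 at k=4, so the next step gives (m, d) = (43, 23) again — its k=1 value — and the period has length 4.

[43; 3, 1, 3, 86]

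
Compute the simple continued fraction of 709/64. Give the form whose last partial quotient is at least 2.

709 = 11*64 + 5
64 = 12*5 + 4
5 = 1*4 + 1
4 = 4*1 + 0  (stop)
So 709/64 = [11; 12, 1, 4].

[11; 12, 1, 4]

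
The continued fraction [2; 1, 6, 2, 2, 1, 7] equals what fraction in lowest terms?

1149/401

Fold from the inside: start with 7/1.
  1 + 1/7 = 8/7
  2 + 7/8 = 23/8
  2 + 8/23 = 54/23
  6 + 23/54 = 347/54
  1 + 54/347 = 401/347
  2 + 347/401 = 1149/401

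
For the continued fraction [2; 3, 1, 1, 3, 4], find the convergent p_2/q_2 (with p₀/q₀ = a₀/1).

Using pₖ = aₖpₖ₋₁ + pₖ₋₂, qₖ = aₖqₖ₋₁ + qₖ₋₂ (with p₋₁=1, p₋₂=0, q₋₁=0, q₋₂=1):
  k=0: a=2, p=2, q=1
  k=1: a=3, p=7, q=3
  k=2: a=1, p=9, q=4

9/4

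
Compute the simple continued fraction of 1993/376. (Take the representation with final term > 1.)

[5; 3, 3, 18, 2]

1993 = 5·376 + 113
376 = 3·113 + 37
113 = 3·37 + 2
37 = 18·2 + 1
2 = 2·1 + 0  (stop)
So 1993/376 = [5; 3, 3, 18, 2].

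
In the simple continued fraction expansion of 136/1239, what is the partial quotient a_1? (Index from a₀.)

9

136 = 0·1239 + 136   →  a_0 = 0
1239 = 9·136 + 15   →  a_1 = 9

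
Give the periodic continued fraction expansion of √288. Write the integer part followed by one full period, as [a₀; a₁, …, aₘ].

a₀ = ⌊√288⌋ = 16.
With m₀=0, d₀=1 and mₖ₊₁ = dₖaₖ − mₖ, dₖ₊₁ = (n − mₖ₊₁²)/dₖ, aₖ₊₁ = ⌊(a₀+mₖ₊₁)/dₖ₊₁⌋:
  k=1: m=16, d=32, a=1
  k=2: m=16, d=1, a=32
d=1 and a=2a₀=32 at k=2, so the next step gives (m, d) = (16, 32) again — its k=1 value — and the period has length 2.

[16; 1, 32]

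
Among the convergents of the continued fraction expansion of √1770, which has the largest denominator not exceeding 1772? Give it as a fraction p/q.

√1770 = [42; 14, 84, …] (period length 2).
Convergents:
  p_0/q_0 = 42/1
  p_1/q_1 = 589/14
  p_2/q_2 = 49518/1177
  p_3/q_3 = 693841/16492
q_2 = 1177 ≤ 1772 < 16492 = q_3, so the answer is 49518/1177.

49518/1177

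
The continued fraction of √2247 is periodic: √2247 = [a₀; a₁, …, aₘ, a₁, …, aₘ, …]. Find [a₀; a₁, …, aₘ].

a₀ = ⌊√2247⌋ = 47.
With m₀=0, d₀=1 and mₖ₊₁ = dₖaₖ − mₖ, dₖ₊₁ = (n − mₖ₊₁²)/dₖ, aₖ₊₁ = ⌊(a₀+mₖ₊₁)/dₖ₊₁⌋:
  k=1: m=47, d=38, a=2
  k=2: m=29, d=37, a=2
  k=3: m=45, d=6, a=15
  k=4: m=45, d=37, a=2
  k=5: m=29, d=38, a=2
  k=6: m=47, d=1, a=94
d=1 and a=2a₀=94 at k=6, so the next step gives (m, d) = (47, 38) again — its k=1 value — and the period has length 6.

[47; 2, 2, 15, 2, 2, 94]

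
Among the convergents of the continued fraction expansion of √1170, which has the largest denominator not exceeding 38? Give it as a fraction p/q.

√1170 = [34; 4, 1, 6, 1, 4, 68, …] (period length 6).
Convergents:
  p_0/q_0 = 34/1
  p_1/q_1 = 137/4
  p_2/q_2 = 171/5
  p_3/q_3 = 1163/34
  p_4/q_4 = 1334/39
q_3 = 34 ≤ 38 < 39 = q_4, so the answer is 1163/34.

1163/34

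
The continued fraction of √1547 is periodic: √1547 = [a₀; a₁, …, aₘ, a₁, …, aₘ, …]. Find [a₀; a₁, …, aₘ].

[39; 3, 78]

a₀ = ⌊√1547⌋ = 39.
With m₀=0, d₀=1 and mₖ₊₁ = dₖaₖ − mₖ, dₖ₊₁ = (n − mₖ₊₁²)/dₖ, aₖ₊₁ = ⌊(a₀+mₖ₊₁)/dₖ₊₁⌋:
  k=1: m=39, d=26, a=3
  k=2: m=39, d=1, a=78
d=1 and a=2a₀=78 at k=2, so the next step gives (m, d) = (39, 26) again — its k=1 value — and the period has length 2.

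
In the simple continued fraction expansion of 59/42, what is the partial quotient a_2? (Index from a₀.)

2

59 = 1·42 + 17   →  a_0 = 1
42 = 2·17 + 8   →  a_1 = 2
17 = 2·8 + 1   →  a_2 = 2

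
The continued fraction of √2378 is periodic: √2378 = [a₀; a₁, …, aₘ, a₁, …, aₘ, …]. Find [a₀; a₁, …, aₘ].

a₀ = ⌊√2378⌋ = 48.
With m₀=0, d₀=1 and mₖ₊₁ = dₖaₖ − mₖ, dₖ₊₁ = (n − mₖ₊₁²)/dₖ, aₖ₊₁ = ⌊(a₀+mₖ₊₁)/dₖ₊₁⌋:
  k=1: m=48, d=74, a=1
  k=2: m=26, d=23, a=3
  k=3: m=43, d=23, a=3
  k=4: m=26, d=74, a=1
  k=5: m=48, d=1, a=96
d=1 and a=2a₀=96 at k=5, so the next step gives (m, d) = (48, 74) again — its k=1 value — and the period has length 5.

[48; 1, 3, 3, 1, 96]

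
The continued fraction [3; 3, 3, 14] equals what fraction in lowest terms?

Using pₖ = aₖpₖ₋₁ + pₖ₋₂ and qₖ = aₖqₖ₋₁ + qₖ₋₂:
  k=0: a=3, p=3, q=1
  k=1: a=3, p=10, q=3
  k=2: a=3, p=33, q=10
  k=3: a=14, p=472, q=143

472/143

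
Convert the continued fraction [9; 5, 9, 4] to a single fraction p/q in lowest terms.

Fold from the inside: start with 4/1.
  9 + 1/4 = 37/4
  5 + 4/37 = 189/37
  9 + 37/189 = 1738/189

1738/189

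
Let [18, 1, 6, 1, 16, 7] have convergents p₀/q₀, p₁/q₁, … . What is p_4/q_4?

2548/135

Using pₖ = aₖpₖ₋₁ + pₖ₋₂, qₖ = aₖqₖ₋₁ + qₖ₋₂ (with p₋₁=1, p₋₂=0, q₋₁=0, q₋₂=1):
  k=0: a=18, p=18, q=1
  k=1: a=1, p=19, q=1
  k=2: a=6, p=132, q=7
  k=3: a=1, p=151, q=8
  k=4: a=16, p=2548, q=135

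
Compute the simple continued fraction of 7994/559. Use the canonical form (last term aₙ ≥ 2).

7994 = 14*559 + 168
559 = 3*168 + 55
168 = 3*55 + 3
55 = 18*3 + 1
3 = 3*1 + 0  (stop)
So 7994/559 = [14; 3, 3, 18, 3].

[14; 3, 3, 18, 3]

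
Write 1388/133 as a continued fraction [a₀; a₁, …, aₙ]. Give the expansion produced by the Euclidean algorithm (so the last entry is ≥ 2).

[10; 2, 3, 2, 2, 3]

1388 = 10*133 + 58
133 = 2*58 + 17
58 = 3*17 + 7
17 = 2*7 + 3
7 = 2*3 + 1
3 = 3*1 + 0  (stop)
So 1388/133 = [10; 2, 3, 2, 2, 3].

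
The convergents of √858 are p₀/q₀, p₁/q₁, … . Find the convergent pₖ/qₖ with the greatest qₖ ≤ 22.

√858 = [29; 3, 2, 3, 58, …] (period length 4).
Convergents:
  p_0/q_0 = 29/1
  p_1/q_1 = 88/3
  p_2/q_2 = 205/7
  p_3/q_3 = 703/24
q_2 = 7 ≤ 22 < 24 = q_3, so the answer is 205/7.

205/7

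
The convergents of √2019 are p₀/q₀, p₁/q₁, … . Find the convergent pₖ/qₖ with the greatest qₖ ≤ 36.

674/15

√2019 = [44; 1, 13, 1, 88, …] (period length 4).
Convergents:
  p_0/q_0 = 44/1
  p_1/q_1 = 45/1
  p_2/q_2 = 629/14
  p_3/q_3 = 674/15
  p_4/q_4 = 59941/1334
q_3 = 15 ≤ 36 < 1334 = q_4, so the answer is 674/15.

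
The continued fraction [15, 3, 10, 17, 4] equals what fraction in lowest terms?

32959/2151

Fold from the inside: start with 4/1.
  17 + 1/4 = 69/4
  10 + 4/69 = 694/69
  3 + 69/694 = 2151/694
  15 + 694/2151 = 32959/2151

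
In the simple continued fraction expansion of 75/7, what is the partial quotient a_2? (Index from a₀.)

75 = 10·7 + 5   →  a_0 = 10
7 = 1·5 + 2   →  a_1 = 1
5 = 2·2 + 1   →  a_2 = 2

2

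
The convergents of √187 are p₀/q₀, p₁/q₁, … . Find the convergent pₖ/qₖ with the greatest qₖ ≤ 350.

1682/123

√187 = [13; 1, 2, 13, 2, 1, 26, …] (period length 6).
Convergents:
  p_0/q_0 = 13/1
  p_1/q_1 = 14/1
  p_2/q_2 = 41/3
  p_3/q_3 = 547/40
  p_4/q_4 = 1135/83
  p_5/q_5 = 1682/123
  p_6/q_6 = 44867/3281
q_5 = 123 ≤ 350 < 3281 = q_6, so the answer is 1682/123.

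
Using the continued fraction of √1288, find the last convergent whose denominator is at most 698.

√1288 = [35; 1, 7, 1, 70, …] (period length 4).
Convergents:
  p_0/q_0 = 35/1
  p_1/q_1 = 36/1
  p_2/q_2 = 287/8
  p_3/q_3 = 323/9
  p_4/q_4 = 22897/638
  p_5/q_5 = 23220/647
  p_6/q_6 = 185437/5167
q_5 = 647 ≤ 698 < 5167 = q_6, so the answer is 23220/647.

23220/647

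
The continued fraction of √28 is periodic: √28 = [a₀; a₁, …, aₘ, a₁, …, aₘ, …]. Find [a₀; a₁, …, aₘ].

a₀ = ⌊√28⌋ = 5.
With m₀=0, d₀=1 and mₖ₊₁ = dₖaₖ − mₖ, dₖ₊₁ = (n − mₖ₊₁²)/dₖ, aₖ₊₁ = ⌊(a₀+mₖ₊₁)/dₖ₊₁⌋:
  k=1: m=5, d=3, a=3
  k=2: m=4, d=4, a=2
  k=3: m=4, d=3, a=3
  k=4: m=5, d=1, a=10
d=1 and a=2a₀=10 at k=4, so the next step gives (m, d) = (5, 3) again — its k=1 value — and the period has length 4.

[5; 3, 2, 3, 10]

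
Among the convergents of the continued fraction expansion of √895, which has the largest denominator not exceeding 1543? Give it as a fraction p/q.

21510/719

√895 = [29; 1, 10, 1, 58, …] (period length 4).
Convergents:
  p_0/q_0 = 29/1
  p_1/q_1 = 30/1
  p_2/q_2 = 329/11
  p_3/q_3 = 359/12
  p_4/q_4 = 21151/707
  p_5/q_5 = 21510/719
  p_6/q_6 = 236251/7897
q_5 = 719 ≤ 1543 < 7897 = q_6, so the answer is 21510/719.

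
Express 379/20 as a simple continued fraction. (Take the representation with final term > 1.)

[18; 1, 19]

379 = 18*20 + 19
20 = 1*19 + 1
19 = 19*1 + 0  (stop)
So 379/20 = [18; 1, 19].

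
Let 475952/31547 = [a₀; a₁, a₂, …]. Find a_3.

475952 = 15·31547 + 2747   →  a_0 = 15
31547 = 11·2747 + 1330   →  a_1 = 11
2747 = 2·1330 + 87   →  a_2 = 2
1330 = 15·87 + 25   →  a_3 = 15

15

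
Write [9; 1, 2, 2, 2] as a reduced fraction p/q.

165/17

Fold from the inside: start with 2/1.
  2 + 1/2 = 5/2
  2 + 2/5 = 12/5
  1 + 5/12 = 17/12
  9 + 12/17 = 165/17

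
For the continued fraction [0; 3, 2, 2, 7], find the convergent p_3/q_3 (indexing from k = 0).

Using pₖ = aₖpₖ₋₁ + pₖ₋₂, qₖ = aₖqₖ₋₁ + qₖ₋₂ (with p₋₁=1, p₋₂=0, q₋₁=0, q₋₂=1):
  k=0: a=0, p=0, q=1
  k=1: a=3, p=1, q=3
  k=2: a=2, p=2, q=7
  k=3: a=2, p=5, q=17

5/17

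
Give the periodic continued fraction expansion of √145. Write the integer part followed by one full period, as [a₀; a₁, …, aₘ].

[12; 24]

a₀ = ⌊√145⌋ = 12.
With m₀=0, d₀=1 and mₖ₊₁ = dₖaₖ − mₖ, dₖ₊₁ = (n − mₖ₊₁²)/dₖ, aₖ₊₁ = ⌊(a₀+mₖ₊₁)/dₖ₊₁⌋:
  k=1: m=12, d=1, a=24
d=1 and a=2a₀=24 at k=1, so the next step gives (m, d) = (12, 1) again — its k=1 value — and the period has length 1.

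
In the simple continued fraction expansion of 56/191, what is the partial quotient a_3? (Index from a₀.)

2

56 = 0·191 + 56   →  a_0 = 0
191 = 3·56 + 23   →  a_1 = 3
56 = 2·23 + 10   →  a_2 = 2
23 = 2·10 + 3   →  a_3 = 2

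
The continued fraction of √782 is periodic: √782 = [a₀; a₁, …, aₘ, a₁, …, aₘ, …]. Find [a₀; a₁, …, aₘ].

[27; 1, 26, 1, 54]

a₀ = ⌊√782⌋ = 27.
With m₀=0, d₀=1 and mₖ₊₁ = dₖaₖ − mₖ, dₖ₊₁ = (n − mₖ₊₁²)/dₖ, aₖ₊₁ = ⌊(a₀+mₖ₊₁)/dₖ₊₁⌋:
  k=1: m=27, d=53, a=1
  k=2: m=26, d=2, a=26
  k=3: m=26, d=53, a=1
  k=4: m=27, d=1, a=54
d=1 and a=2a₀=54 at k=4, so the next step gives (m, d) = (27, 53) again — its k=1 value — and the period has length 4.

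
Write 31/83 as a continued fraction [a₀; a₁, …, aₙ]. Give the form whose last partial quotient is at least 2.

[0; 2, 1, 2, 10]

31 = 0*83 + 31
83 = 2*31 + 21
31 = 1*21 + 10
21 = 2*10 + 1
10 = 10*1 + 0  (stop)
So 31/83 = [0; 2, 1, 2, 10].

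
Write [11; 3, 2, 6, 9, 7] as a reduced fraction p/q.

33065/2929

Fold from the inside: start with 7/1.
  9 + 1/7 = 64/7
  6 + 7/64 = 391/64
  2 + 64/391 = 846/391
  3 + 391/846 = 2929/846
  11 + 846/2929 = 33065/2929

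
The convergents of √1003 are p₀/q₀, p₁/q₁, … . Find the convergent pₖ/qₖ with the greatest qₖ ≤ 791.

√1003 = [31; 1, 2, 31, 2, 1, 62, …] (period length 6).
Convergents:
  p_0/q_0 = 31/1
  p_1/q_1 = 32/1
  p_2/q_2 = 95/3
  p_3/q_3 = 2977/94
  p_4/q_4 = 6049/191
  p_5/q_5 = 9026/285
  p_6/q_6 = 565661/17861
q_5 = 285 ≤ 791 < 17861 = q_6, so the answer is 9026/285.

9026/285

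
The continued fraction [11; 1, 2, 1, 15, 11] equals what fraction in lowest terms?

8187/697

Fold from the inside: start with 11/1.
  15 + 1/11 = 166/11
  1 + 11/166 = 177/166
  2 + 166/177 = 520/177
  1 + 177/520 = 697/520
  11 + 520/697 = 8187/697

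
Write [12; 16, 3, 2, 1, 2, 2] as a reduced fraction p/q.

12580/1043

Fold from the inside: start with 2/1.
  2 + 1/2 = 5/2
  1 + 2/5 = 7/5
  2 + 5/7 = 19/7
  3 + 7/19 = 64/19
  16 + 19/64 = 1043/64
  12 + 64/1043 = 12580/1043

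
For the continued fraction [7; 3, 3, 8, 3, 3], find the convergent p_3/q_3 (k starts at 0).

Using pₖ = aₖpₖ₋₁ + pₖ₋₂, qₖ = aₖqₖ₋₁ + qₖ₋₂ (with p₋₁=1, p₋₂=0, q₋₁=0, q₋₂=1):
  k=0: a=7, p=7, q=1
  k=1: a=3, p=22, q=3
  k=2: a=3, p=73, q=10
  k=3: a=8, p=606, q=83

606/83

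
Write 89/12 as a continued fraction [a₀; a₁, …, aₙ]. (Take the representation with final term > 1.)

[7; 2, 2, 2]

89 = 7·12 + 5
12 = 2·5 + 2
5 = 2·2 + 1
2 = 2·1 + 0  (stop)
So 89/12 = [7; 2, 2, 2].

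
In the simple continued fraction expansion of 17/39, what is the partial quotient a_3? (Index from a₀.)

2

17 = 0·39 + 17   →  a_0 = 0
39 = 2·17 + 5   →  a_1 = 2
17 = 3·5 + 2   →  a_2 = 3
5 = 2·2 + 1   →  a_3 = 2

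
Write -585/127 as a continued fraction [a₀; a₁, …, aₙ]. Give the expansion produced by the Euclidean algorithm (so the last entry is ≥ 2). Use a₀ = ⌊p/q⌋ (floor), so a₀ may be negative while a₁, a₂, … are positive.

[-5; 2, 1, 1, 5, 1, 3]

-585 = -5*127 + 50
127 = 2*50 + 27
50 = 1*27 + 23
27 = 1*23 + 4
23 = 5*4 + 3
4 = 1*3 + 1
3 = 3*1 + 0  (stop)
So -585/127 = [-5; 2, 1, 1, 5, 1, 3].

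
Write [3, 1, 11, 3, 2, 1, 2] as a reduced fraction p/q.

Fold from the inside: start with 2/1.
  1 + 1/2 = 3/2
  2 + 2/3 = 8/3
  3 + 3/8 = 27/8
  11 + 8/27 = 305/27
  1 + 27/305 = 332/305
  3 + 305/332 = 1301/332

1301/332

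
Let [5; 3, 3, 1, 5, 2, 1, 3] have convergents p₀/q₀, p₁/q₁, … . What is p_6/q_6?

1263/238

Using pₖ = aₖpₖ₋₁ + pₖ₋₂, qₖ = aₖqₖ₋₁ + qₖ₋₂ (with p₋₁=1, p₋₂=0, q₋₁=0, q₋₂=1):
  k=0: a=5, p=5, q=1
  k=1: a=3, p=16, q=3
  k=2: a=3, p=53, q=10
  k=3: a=1, p=69, q=13
  k=4: a=5, p=398, q=75
  k=5: a=2, p=865, q=163
  k=6: a=1, p=1263, q=238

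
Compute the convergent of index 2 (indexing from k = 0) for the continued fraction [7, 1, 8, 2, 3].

Using pₖ = aₖpₖ₋₁ + pₖ₋₂, qₖ = aₖqₖ₋₁ + qₖ₋₂ (with p₋₁=1, p₋₂=0, q₋₁=0, q₋₂=1):
  k=0: a=7, p=7, q=1
  k=1: a=1, p=8, q=1
  k=2: a=8, p=71, q=9

71/9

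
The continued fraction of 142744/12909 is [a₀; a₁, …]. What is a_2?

3

142744 = 11·12909 + 745   →  a_0 = 11
12909 = 17·745 + 244   →  a_1 = 17
745 = 3·244 + 13   →  a_2 = 3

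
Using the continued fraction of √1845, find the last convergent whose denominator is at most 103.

1847/43

√1845 = [42; 1, 20, 2, 20, 1, 84, …] (period length 6).
Convergents:
  p_0/q_0 = 42/1
  p_1/q_1 = 43/1
  p_2/q_2 = 902/21
  p_3/q_3 = 1847/43
  p_4/q_4 = 37842/881
q_3 = 43 ≤ 103 < 881 = q_4, so the answer is 1847/43.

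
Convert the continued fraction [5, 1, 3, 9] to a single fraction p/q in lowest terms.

Fold from the inside: start with 9/1.
  3 + 1/9 = 28/9
  1 + 9/28 = 37/28
  5 + 28/37 = 213/37

213/37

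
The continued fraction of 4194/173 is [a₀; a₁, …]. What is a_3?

4194 = 24·173 + 42   →  a_0 = 24
173 = 4·42 + 5   →  a_1 = 4
42 = 8·5 + 2   →  a_2 = 8
5 = 2·2 + 1   →  a_3 = 2

2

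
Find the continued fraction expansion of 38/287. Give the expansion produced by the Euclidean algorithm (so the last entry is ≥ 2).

38 = 0*287 + 38
287 = 7*38 + 21
38 = 1*21 + 17
21 = 1*17 + 4
17 = 4*4 + 1
4 = 4*1 + 0  (stop)
So 38/287 = [0; 7, 1, 1, 4, 4].

[0; 7, 1, 1, 4, 4]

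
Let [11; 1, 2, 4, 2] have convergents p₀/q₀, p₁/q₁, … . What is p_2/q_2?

Using pₖ = aₖpₖ₋₁ + pₖ₋₂, qₖ = aₖqₖ₋₁ + qₖ₋₂ (with p₋₁=1, p₋₂=0, q₋₁=0, q₋₂=1):
  k=0: a=11, p=11, q=1
  k=1: a=1, p=12, q=1
  k=2: a=2, p=35, q=3

35/3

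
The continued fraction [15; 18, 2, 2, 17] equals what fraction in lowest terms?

Fold from the inside: start with 17/1.
  2 + 1/17 = 35/17
  2 + 17/35 = 87/35
  18 + 35/87 = 1601/87
  15 + 87/1601 = 24102/1601

24102/1601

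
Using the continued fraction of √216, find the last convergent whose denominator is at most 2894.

√216 = [14; 1, 2, 3, 2, 1, 28, …] (period length 6).
Convergents:
  p_0/q_0 = 14/1
  p_1/q_1 = 15/1
  p_2/q_2 = 44/3
  p_3/q_3 = 147/10
  p_4/q_4 = 338/23
  p_5/q_5 = 485/33
  p_6/q_6 = 13918/947
  p_7/q_7 = 14403/980
  p_8/q_8 = 42724/2907
q_7 = 980 ≤ 2894 < 2907 = q_8, so the answer is 14403/980.

14403/980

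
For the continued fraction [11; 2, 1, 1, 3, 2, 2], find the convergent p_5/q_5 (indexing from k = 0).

467/41

Using pₖ = aₖpₖ₋₁ + pₖ₋₂, qₖ = aₖqₖ₋₁ + qₖ₋₂ (with p₋₁=1, p₋₂=0, q₋₁=0, q₋₂=1):
  k=0: a=11, p=11, q=1
  k=1: a=2, p=23, q=2
  k=2: a=1, p=34, q=3
  k=3: a=1, p=57, q=5
  k=4: a=3, p=205, q=18
  k=5: a=2, p=467, q=41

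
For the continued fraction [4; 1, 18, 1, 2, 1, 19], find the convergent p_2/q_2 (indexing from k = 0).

Using pₖ = aₖpₖ₋₁ + pₖ₋₂, qₖ = aₖqₖ₋₁ + qₖ₋₂ (with p₋₁=1, p₋₂=0, q₋₁=0, q₋₂=1):
  k=0: a=4, p=4, q=1
  k=1: a=1, p=5, q=1
  k=2: a=18, p=94, q=19

94/19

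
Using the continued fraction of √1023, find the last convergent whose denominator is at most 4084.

128929/4031

√1023 = [31; 1, 62, …] (period length 2).
Convergents:
  p_0/q_0 = 31/1
  p_1/q_1 = 32/1
  p_2/q_2 = 2015/63
  p_3/q_3 = 2047/64
  p_4/q_4 = 128929/4031
  p_5/q_5 = 130976/4095
q_4 = 4031 ≤ 4084 < 4095 = q_5, so the answer is 128929/4031.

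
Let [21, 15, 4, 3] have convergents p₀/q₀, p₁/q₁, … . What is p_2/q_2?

1285/61

Using pₖ = aₖpₖ₋₁ + pₖ₋₂, qₖ = aₖqₖ₋₁ + qₖ₋₂ (with p₋₁=1, p₋₂=0, q₋₁=0, q₋₂=1):
  k=0: a=21, p=21, q=1
  k=1: a=15, p=316, q=15
  k=2: a=4, p=1285, q=61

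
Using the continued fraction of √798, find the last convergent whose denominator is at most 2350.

25537/904

√798 = [28; 4, 56, …] (period length 2).
Convergents:
  p_0/q_0 = 28/1
  p_1/q_1 = 113/4
  p_2/q_2 = 6356/225
  p_3/q_3 = 25537/904
  p_4/q_4 = 1436428/50849
q_3 = 904 ≤ 2350 < 50849 = q_4, so the answer is 25537/904.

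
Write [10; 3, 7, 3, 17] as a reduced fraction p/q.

Using pₖ = aₖpₖ₋₁ + pₖ₋₂ and qₖ = aₖqₖ₋₁ + qₖ₋₂:
  k=0: a=10, p=10, q=1
  k=1: a=3, p=31, q=3
  k=2: a=7, p=227, q=22
  k=3: a=3, p=712, q=69
  k=4: a=17, p=12331, q=1195

12331/1195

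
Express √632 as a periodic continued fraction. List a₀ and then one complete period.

[25; 7, 6, 7, 50]

a₀ = ⌊√632⌋ = 25.
With m₀=0, d₀=1 and mₖ₊₁ = dₖaₖ − mₖ, dₖ₊₁ = (n − mₖ₊₁²)/dₖ, aₖ₊₁ = ⌊(a₀+mₖ₊₁)/dₖ₊₁⌋:
  k=1: m=25, d=7, a=7
  k=2: m=24, d=8, a=6
  k=3: m=24, d=7, a=7
  k=4: m=25, d=1, a=50
d=1 and a=2a₀=50 at k=4, so the next step gives (m, d) = (25, 7) again — its k=1 value — and the period has length 4.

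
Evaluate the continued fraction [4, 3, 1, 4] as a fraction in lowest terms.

81/19

Fold from the inside: start with 4/1.
  1 + 1/4 = 5/4
  3 + 4/5 = 19/5
  4 + 5/19 = 81/19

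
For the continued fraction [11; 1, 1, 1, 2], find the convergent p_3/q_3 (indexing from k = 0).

35/3

Using pₖ = aₖpₖ₋₁ + pₖ₋₂, qₖ = aₖqₖ₋₁ + qₖ₋₂ (with p₋₁=1, p₋₂=0, q₋₁=0, q₋₂=1):
  k=0: a=11, p=11, q=1
  k=1: a=1, p=12, q=1
  k=2: a=1, p=23, q=2
  k=3: a=1, p=35, q=3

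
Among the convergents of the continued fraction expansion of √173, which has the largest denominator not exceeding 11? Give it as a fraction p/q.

√173 = [13; 6, 1, 1, 6, 26, …] (period length 5).
Convergents:
  p_0/q_0 = 13/1
  p_1/q_1 = 79/6
  p_2/q_2 = 92/7
  p_3/q_3 = 171/13
q_2 = 7 ≤ 11 < 13 = q_3, so the answer is 92/7.

92/7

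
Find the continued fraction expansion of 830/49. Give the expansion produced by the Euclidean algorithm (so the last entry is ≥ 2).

830 = 16·49 + 46
49 = 1·46 + 3
46 = 15·3 + 1
3 = 3·1 + 0  (stop)
So 830/49 = [16; 1, 15, 3].

[16; 1, 15, 3]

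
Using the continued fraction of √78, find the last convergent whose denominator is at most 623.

√78 = [8; 1, 4, 1, 16, …] (period length 4).
Convergents:
  p_0/q_0 = 8/1
  p_1/q_1 = 9/1
  p_2/q_2 = 44/5
  p_3/q_3 = 53/6
  p_4/q_4 = 892/101
  p_5/q_5 = 945/107
  p_6/q_6 = 4672/529
  p_7/q_7 = 5617/636
q_6 = 529 ≤ 623 < 636 = q_7, so the answer is 4672/529.

4672/529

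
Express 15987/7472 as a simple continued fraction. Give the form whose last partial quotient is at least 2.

15987 = 2·7472 + 1043
7472 = 7·1043 + 171
1043 = 6·171 + 17
171 = 10·17 + 1
17 = 17·1 + 0  (stop)
So 15987/7472 = [2; 7, 6, 10, 17].

[2; 7, 6, 10, 17]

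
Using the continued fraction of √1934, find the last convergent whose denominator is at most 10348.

170236/3871

√1934 = [43; 1, 42, 1, 86, …] (period length 4).
Convergents:
  p_0/q_0 = 43/1
  p_1/q_1 = 44/1
  p_2/q_2 = 1891/43
  p_3/q_3 = 1935/44
  p_4/q_4 = 168301/3827
  p_5/q_5 = 170236/3871
  p_6/q_6 = 7318213/166409
q_5 = 3871 ≤ 10348 < 166409 = q_6, so the answer is 170236/3871.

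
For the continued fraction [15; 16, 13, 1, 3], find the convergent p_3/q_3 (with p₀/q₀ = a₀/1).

Using pₖ = aₖpₖ₋₁ + pₖ₋₂, qₖ = aₖqₖ₋₁ + qₖ₋₂ (with p₋₁=1, p₋₂=0, q₋₁=0, q₋₂=1):
  k=0: a=15, p=15, q=1
  k=1: a=16, p=241, q=16
  k=2: a=13, p=3148, q=209
  k=3: a=1, p=3389, q=225

3389/225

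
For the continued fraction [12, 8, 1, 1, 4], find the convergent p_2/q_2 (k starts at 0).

109/9

Using pₖ = aₖpₖ₋₁ + pₖ₋₂, qₖ = aₖqₖ₋₁ + qₖ₋₂ (with p₋₁=1, p₋₂=0, q₋₁=0, q₋₂=1):
  k=0: a=12, p=12, q=1
  k=1: a=8, p=97, q=8
  k=2: a=1, p=109, q=9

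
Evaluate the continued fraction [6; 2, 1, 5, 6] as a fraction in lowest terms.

667/105

Using pₖ = aₖpₖ₋₁ + pₖ₋₂ and qₖ = aₖqₖ₋₁ + qₖ₋₂:
  k=0: a=6, p=6, q=1
  k=1: a=2, p=13, q=2
  k=2: a=1, p=19, q=3
  k=3: a=5, p=108, q=17
  k=4: a=6, p=667, q=105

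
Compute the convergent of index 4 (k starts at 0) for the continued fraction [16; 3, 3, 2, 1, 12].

538/33

Using pₖ = aₖpₖ₋₁ + pₖ₋₂, qₖ = aₖqₖ₋₁ + qₖ₋₂ (with p₋₁=1, p₋₂=0, q₋₁=0, q₋₂=1):
  k=0: a=16, p=16, q=1
  k=1: a=3, p=49, q=3
  k=2: a=3, p=163, q=10
  k=3: a=2, p=375, q=23
  k=4: a=1, p=538, q=33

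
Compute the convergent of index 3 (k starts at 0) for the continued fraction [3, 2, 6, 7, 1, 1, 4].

322/93

Using pₖ = aₖpₖ₋₁ + pₖ₋₂, qₖ = aₖqₖ₋₁ + qₖ₋₂ (with p₋₁=1, p₋₂=0, q₋₁=0, q₋₂=1):
  k=0: a=3, p=3, q=1
  k=1: a=2, p=7, q=2
  k=2: a=6, p=45, q=13
  k=3: a=7, p=322, q=93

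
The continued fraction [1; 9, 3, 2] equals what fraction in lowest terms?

Using pₖ = aₖpₖ₋₁ + pₖ₋₂ and qₖ = aₖqₖ₋₁ + qₖ₋₂:
  k=0: a=1, p=1, q=1
  k=1: a=9, p=10, q=9
  k=2: a=3, p=31, q=28
  k=3: a=2, p=72, q=65

72/65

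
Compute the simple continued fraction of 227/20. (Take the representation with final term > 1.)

227 = 11×20 + 7
20 = 2×7 + 6
7 = 1×6 + 1
6 = 6×1 + 0  (stop)
So 227/20 = [11; 2, 1, 6].

[11; 2, 1, 6]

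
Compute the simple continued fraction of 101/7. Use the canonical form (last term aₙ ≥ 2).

101 = 14×7 + 3
7 = 2×3 + 1
3 = 3×1 + 0  (stop)
So 101/7 = [14; 2, 3].

[14; 2, 3]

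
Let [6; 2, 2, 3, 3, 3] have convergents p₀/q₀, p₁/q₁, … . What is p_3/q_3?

Using pₖ = aₖpₖ₋₁ + pₖ₋₂, qₖ = aₖqₖ₋₁ + qₖ₋₂ (with p₋₁=1, p₋₂=0, q₋₁=0, q₋₂=1):
  k=0: a=6, p=6, q=1
  k=1: a=2, p=13, q=2
  k=2: a=2, p=32, q=5
  k=3: a=3, p=109, q=17

109/17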